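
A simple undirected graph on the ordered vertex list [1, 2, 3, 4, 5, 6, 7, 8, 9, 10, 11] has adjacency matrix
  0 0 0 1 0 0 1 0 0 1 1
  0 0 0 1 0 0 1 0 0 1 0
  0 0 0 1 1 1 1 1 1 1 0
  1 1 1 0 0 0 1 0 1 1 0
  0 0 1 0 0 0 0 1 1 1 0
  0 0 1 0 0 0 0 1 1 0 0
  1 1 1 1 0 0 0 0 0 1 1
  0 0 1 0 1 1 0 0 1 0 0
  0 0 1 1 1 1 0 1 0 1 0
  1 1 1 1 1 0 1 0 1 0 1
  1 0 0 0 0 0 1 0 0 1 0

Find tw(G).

3

A width-3 tree decomposition is:
Bags: B1 = {3, 4, 9, 10}  B2 = {3, 5, 9, 10}  B3 = {3, 4, 7, 10}  B4 = {2, 4, 7, 10}  B5 = {3, 5, 8, 9}  B6 = {1, 4, 7, 10}  B7 = {3, 6, 8, 9}  B8 = {1, 7, 10, 11}
Tree: B1–B2, B1–B3, B3–B4, B2–B5, B4–B6, B5–B7, B6–B8
Every bag has size at most 4, so the width is 4 − 1 = 3 and tw(G) ≤ 3. For the lower bound, the 4 vertices {3, 5, 8, 9} are pairwise adjacent, and any tree decomposition puts a clique entirely inside one bag — forcing width ≥ 3. The upper and lower bounds meet at 3, so that is the treewidth.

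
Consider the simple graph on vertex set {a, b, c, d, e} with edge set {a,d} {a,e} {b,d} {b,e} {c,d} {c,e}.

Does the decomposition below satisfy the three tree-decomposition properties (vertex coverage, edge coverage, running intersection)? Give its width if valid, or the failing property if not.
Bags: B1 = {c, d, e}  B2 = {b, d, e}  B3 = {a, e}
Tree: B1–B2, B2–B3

A tree decomposition must satisfy three properties: every vertex lies in some bag; for every edge, both endpoints lie together in some bag; and for every vertex, the bags containing it form a connected subtree. Here edge (d,a) lies in no bag, so the decomposition is invalid.

No — edge (d,a) lies in no bag.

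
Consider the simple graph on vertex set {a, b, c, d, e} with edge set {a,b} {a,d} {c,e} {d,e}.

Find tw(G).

A width-1 tree decomposition is:
Bags: B1 = {c, e}  B2 = {d, e}  B3 = {a, d}  B4 = {a, b}
Tree: B1–B2, B2–B3, B3–B4
The largest bag has 2 vertices, giving width 1; this decomposition certifies tw(G) ≤ 1. Any graph with an edge has treewidth ≥ 1, and G has the edge c–e. Therefore the treewidth is 1.

1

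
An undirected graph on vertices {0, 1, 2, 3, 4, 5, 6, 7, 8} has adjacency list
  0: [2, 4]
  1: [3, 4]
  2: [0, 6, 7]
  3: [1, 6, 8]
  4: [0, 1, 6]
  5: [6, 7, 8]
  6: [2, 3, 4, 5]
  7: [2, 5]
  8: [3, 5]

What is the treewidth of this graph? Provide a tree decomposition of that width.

Treewidth 3.
Bags: B1 = {0, 1, 3, 4}  B2 = {0, 3, 4, 6}  B3 = {0, 2, 3, 6}  B4 = {2, 3, 6, 8}  B5 = {2, 5, 6, 8}  B6 = {2, 5, 7, 8}
Tree: B1–B2, B2–B3, B3–B4, B4–B5, B5–B6

Every bag has size at most 4, so the width is 4 − 1 = 3 and tw(G) ≤ 3. For the lower bound: the 4 vertex sets {0,1,4}, {3}, {6}, {2,5,7,8} are disjoint, each induces a connected subgraph, and every pair is joined by at least one edge of G. Contracting each set to a single vertex therefore yields K_{4} as a minor, and since treewidth is minor-monotone, tw(G) ≥ tw(K_{4}) = 3. The upper and lower bounds meet at 3, so that is the treewidth.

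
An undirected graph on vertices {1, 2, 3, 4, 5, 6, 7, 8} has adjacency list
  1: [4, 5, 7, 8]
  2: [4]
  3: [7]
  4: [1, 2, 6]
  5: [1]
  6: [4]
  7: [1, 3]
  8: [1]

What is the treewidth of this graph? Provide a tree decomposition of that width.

Treewidth 1.
One optimal decomposition is:
Bags: B1 = {1, 4}  B2 = {1, 7}  B3 = {1, 8}  B4 = {1, 5}  B5 = {2, 4}  B6 = {3, 7}  B7 = {4, 6}
Tree: B1–B2, B2–B3, B1–B4, B1–B5, B2–B6, B5–B7

Each bag holds 2 vertices, so the decomposition has width 1, which upper-bounds the treewidth. Since G has at least one edge (e.g. 4–1), it is not an edgeless graph, so tw(G) ≥ 1. The upper and lower bounds meet at 1, so that is the treewidth.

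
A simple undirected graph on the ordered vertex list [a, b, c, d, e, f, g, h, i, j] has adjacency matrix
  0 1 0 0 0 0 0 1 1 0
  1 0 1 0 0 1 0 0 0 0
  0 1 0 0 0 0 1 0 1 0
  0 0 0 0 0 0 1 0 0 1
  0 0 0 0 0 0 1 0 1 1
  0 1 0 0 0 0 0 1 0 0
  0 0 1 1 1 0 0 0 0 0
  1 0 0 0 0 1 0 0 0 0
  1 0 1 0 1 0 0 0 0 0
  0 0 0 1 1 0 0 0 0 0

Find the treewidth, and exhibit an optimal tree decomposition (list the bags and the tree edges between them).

Treewidth 2.
One such decomposition:
Bags: B1 = {d, e, j}  B2 = {d, e, g}  B3 = {e, g, i}  B4 = {c, g, i}  B5 = {a, c, i}  B6 = {a, b, c}  B7 = {a, b, h}  B8 = {b, f, h}
Tree: B1–B2, B2–B3, B3–B4, B4–B5, B5–B6, B6–B7, B7–B8

The largest bag has 3 vertices, giving width 2; this decomposition certifies tw(G) ≤ 2. The edges j–d–g–e–j form a cycle, so G is not a tree and its treewidth is at least 2. Therefore the treewidth is 2.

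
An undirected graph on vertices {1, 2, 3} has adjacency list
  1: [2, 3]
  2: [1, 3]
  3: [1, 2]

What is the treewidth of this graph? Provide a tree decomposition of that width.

Treewidth 2.
One optimal decomposition is:
Bags: B1 = {1, 2, 3}
Tree: (single bag)

A single bag containing all 3 vertices is trivially a valid decomposition of width 2. For the lower bound, the 3 vertices {1, 2, 3} are pairwise adjacent, and any tree decomposition puts a clique entirely inside one bag — forcing width ≥ 2. Hence tw(G) = 2 exactly.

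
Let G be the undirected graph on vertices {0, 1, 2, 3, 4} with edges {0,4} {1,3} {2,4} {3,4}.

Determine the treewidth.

1

A width-1 tree decomposition is:
Bags: B1 = {0, 4}  B2 = {3, 4}  B3 = {1, 3}  B4 = {2, 4}
Tree: B1–B2, B2–B3, B2–B4
Each bag holds 2 vertices, so the decomposition has width 1, which upper-bounds the treewidth. G has an edge, so its treewidth is at least 1. Combining the bounds, tw(G) = 1.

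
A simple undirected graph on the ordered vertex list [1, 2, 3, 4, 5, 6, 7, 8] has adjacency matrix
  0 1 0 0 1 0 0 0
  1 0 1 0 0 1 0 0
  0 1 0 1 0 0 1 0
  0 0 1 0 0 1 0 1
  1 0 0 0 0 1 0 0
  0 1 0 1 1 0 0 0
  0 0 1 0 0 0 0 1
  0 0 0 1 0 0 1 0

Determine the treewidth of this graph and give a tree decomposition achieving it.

Treewidth 2.
Bags: B1 = {1, 2, 5}  B2 = {2, 5, 6}  B3 = {2, 3, 6}  B4 = {3, 4, 6}  B5 = {3, 4, 7}  B6 = {4, 7, 8}
Tree: B1–B2, B2–B3, B3–B4, B4–B5, B5–B6

Each bag holds 3 vertices, so the decomposition has width 2, which upper-bounds the treewidth. The edges 1–5–6–2–1 form a cycle, so G is not a tree and its treewidth is at least 2. Hence tw(G) = 2 exactly.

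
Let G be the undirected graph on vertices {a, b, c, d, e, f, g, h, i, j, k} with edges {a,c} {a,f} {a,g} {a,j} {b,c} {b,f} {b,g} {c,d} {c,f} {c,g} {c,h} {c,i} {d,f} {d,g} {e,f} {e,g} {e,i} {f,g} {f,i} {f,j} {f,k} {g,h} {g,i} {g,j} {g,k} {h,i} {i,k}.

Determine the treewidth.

3

A width-3 tree decomposition is:
Bags: B1 = {c, f, g, i}  B2 = {f, g, i, k}  B3 = {b, c, f, g}  B4 = {c, g, h, i}  B5 = {a, c, f, g}  B6 = {c, d, f, g}  B7 = {a, f, g, j}  B8 = {e, f, g, i}
Tree: B1–B2, B1–B3, B1–B4, B1–B5, B3–B6, B5–B7, B1–B8
Each bag holds 4 vertices, so the decomposition has width 3, which upper-bounds the treewidth. Conversely, {c, g, h, i} is a clique of size 4, and the vertices of any clique must share a bag in every tree decomposition; so some bag has ≥ 4 vertices and tw(G) ≥ 3. Therefore the treewidth is 3.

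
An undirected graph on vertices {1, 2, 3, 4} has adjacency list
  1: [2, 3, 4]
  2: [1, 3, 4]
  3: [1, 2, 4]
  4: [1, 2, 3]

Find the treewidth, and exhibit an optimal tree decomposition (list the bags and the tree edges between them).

A single bag containing all 4 vertices is trivially a valid decomposition of width 3. For the lower bound, the 4 vertices {1, 2, 3, 4} are pairwise adjacent, and any tree decomposition puts a clique entirely inside one bag — forcing width ≥ 3. The upper and lower bounds meet at 3, so that is the treewidth.

Treewidth 3.
Bags: B1 = {1, 2, 3, 4}
Tree: (single bag)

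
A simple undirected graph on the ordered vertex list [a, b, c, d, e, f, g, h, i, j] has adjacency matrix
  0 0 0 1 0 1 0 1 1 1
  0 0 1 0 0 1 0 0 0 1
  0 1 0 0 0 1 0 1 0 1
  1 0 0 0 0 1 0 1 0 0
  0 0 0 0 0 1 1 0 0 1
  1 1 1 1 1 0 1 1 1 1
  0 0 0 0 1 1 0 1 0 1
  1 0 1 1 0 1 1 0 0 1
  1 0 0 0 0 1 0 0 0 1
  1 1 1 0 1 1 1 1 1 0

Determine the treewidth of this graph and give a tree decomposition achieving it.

Treewidth 3.
One optimal decomposition is:
Bags: B1 = {a, f, h, j}  B2 = {f, g, h, j}  B3 = {a, d, f, h}  B4 = {c, f, h, j}  B5 = {a, f, i, j}  B6 = {e, f, g, j}  B7 = {b, c, f, j}
Tree: B1–B2, B1–B3, B2–B4, B1–B5, B2–B6, B4–B7

Each bag holds 4 vertices, so the decomposition has width 3, which upper-bounds the treewidth. Conversely, {a, d, f, h} is a clique of size 4, and the vertices of any clique must share a bag in every tree decomposition; so some bag has ≥ 4 vertices and tw(G) ≥ 3. Combining the bounds, tw(G) = 3.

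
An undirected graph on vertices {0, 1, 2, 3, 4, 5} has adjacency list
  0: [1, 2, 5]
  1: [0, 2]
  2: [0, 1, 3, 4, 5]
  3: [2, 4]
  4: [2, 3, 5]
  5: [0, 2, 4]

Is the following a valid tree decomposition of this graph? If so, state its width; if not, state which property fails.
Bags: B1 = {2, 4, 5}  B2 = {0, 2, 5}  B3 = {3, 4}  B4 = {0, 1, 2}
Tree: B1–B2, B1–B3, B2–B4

A tree decomposition must satisfy three properties: every vertex lies in some bag; for every edge, both endpoints lie together in some bag; and for every vertex, the bags containing it form a connected subtree. Here edge (2,3) lies in no bag, so the decomposition is invalid.

No — edge (2,3) lies in no bag.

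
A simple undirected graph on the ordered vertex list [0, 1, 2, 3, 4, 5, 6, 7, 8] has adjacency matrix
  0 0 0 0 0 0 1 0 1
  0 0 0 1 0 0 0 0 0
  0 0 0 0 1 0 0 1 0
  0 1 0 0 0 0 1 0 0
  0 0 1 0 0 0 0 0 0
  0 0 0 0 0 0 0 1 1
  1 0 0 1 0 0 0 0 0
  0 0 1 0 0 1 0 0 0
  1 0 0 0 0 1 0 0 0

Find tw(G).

A width-1 tree decomposition is:
Bags: B1 = {1, 3}  B2 = {3, 6}  B3 = {0, 6}  B4 = {0, 8}  B5 = {5, 8}  B6 = {5, 7}  B7 = {2, 7}  B8 = {2, 4}
Tree: B1–B2, B2–B3, B3–B4, B4–B5, B5–B6, B6–B7, B7–B8
The largest bag has 2 vertices, giving width 1; this decomposition certifies tw(G) ≤ 1. Any graph with an edge has treewidth ≥ 1, and G has the edge 1–3. Hence tw(G) = 1 exactly.

1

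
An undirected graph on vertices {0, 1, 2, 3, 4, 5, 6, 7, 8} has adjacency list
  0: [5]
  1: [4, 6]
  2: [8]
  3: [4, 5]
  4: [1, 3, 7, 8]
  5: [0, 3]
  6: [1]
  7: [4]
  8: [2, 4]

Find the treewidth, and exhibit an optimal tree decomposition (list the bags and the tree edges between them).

The largest bag has 2 vertices, giving width 1; this decomposition certifies tw(G) ≤ 1. G has an edge, so its treewidth is at least 1. Therefore the treewidth is 1.

Treewidth 1.
Bags: B1 = {3, 4}  B2 = {3, 5}  B3 = {1, 4}  B4 = {4, 7}  B5 = {1, 6}  B6 = {0, 5}  B7 = {4, 8}  B8 = {2, 8}
Tree: B1–B2, B1–B3, B1–B4, B3–B5, B2–B6, B3–B7, B7–B8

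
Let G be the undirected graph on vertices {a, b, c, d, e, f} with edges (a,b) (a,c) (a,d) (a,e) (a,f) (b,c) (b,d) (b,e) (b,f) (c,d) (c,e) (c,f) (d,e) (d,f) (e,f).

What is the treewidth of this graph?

A width-5 tree decomposition is:
Bags: B1 = {a, b, c, d, e, f}
Tree: (single bag)
A single bag containing all 6 vertices is trivially a valid decomposition of width 5. Conversely, {a, b, c, d, e, f} is a clique of size 6, and the vertices of any clique must share a bag in every tree decomposition; so some bag has ≥ 6 vertices and tw(G) ≥ 5. Therefore the treewidth is 5.

5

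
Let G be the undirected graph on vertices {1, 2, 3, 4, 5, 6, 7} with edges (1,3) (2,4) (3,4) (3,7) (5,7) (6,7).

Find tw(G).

A width-1 tree decomposition is:
Bags: B1 = {3, 7}  B2 = {1, 3}  B3 = {3, 4}  B4 = {5, 7}  B5 = {6, 7}  B6 = {2, 4}
Tree: B1–B2, B2–B3, B1–B4, B4–B5, B3–B6
Every bag has size at most 2, so the width is 2 − 1 = 1 and tw(G) ≤ 1. G has an edge, so its treewidth is at least 1. Combining the bounds, tw(G) = 1.

1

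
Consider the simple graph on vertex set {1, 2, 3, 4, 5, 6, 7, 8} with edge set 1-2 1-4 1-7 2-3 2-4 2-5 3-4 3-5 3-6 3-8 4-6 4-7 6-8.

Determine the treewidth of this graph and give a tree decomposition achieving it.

Treewidth 2.
One such decomposition:
Bags: B1 = {3, 4, 6}  B2 = {3, 6, 8}  B3 = {2, 3, 4}  B4 = {1, 2, 4}  B5 = {2, 3, 5}  B6 = {1, 4, 7}
Tree: B1–B2, B1–B3, B3–B4, B3–B5, B4–B6

The largest bag has 3 vertices, giving width 2; this decomposition certifies tw(G) ≤ 2. On the other hand G contains the 3-clique {1, 2, 4}. A clique must lie in a single bag of any decomposition, so no decomposition can have width below 2. Combining the bounds, tw(G) = 2.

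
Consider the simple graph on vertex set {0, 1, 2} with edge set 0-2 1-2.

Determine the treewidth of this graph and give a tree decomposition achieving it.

The largest bag has 2 vertices, giving width 1; this decomposition certifies tw(G) ≤ 1. G has an edge, so its treewidth is at least 1. Combining the bounds, tw(G) = 1.

Treewidth 1.
One such decomposition:
Bags: B1 = {0, 2}  B2 = {1, 2}
Tree: B1–B2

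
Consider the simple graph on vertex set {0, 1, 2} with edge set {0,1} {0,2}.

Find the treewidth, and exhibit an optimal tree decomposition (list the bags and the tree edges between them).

Treewidth 1.
One such decomposition:
Bags: B1 = {0, 2}  B2 = {0, 1}
Tree: B1–B2

The largest bag has 2 vertices, giving width 1; this decomposition certifies tw(G) ≤ 1. Since G has at least one edge (e.g. 2–0), it is not an edgeless graph, so tw(G) ≥ 1. Combining the bounds, tw(G) = 1.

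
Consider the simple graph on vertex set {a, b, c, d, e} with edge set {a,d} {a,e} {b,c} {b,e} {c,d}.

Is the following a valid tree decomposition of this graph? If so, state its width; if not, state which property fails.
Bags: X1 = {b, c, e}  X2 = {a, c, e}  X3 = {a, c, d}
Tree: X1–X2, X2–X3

Yes; width 2.

Checking the three conditions: (i) the bags cover all of {a, b, c, d, e}; (ii) for each edge, some bag contains both endpoints; (iii) the bags containing any fixed vertex form a subtree. All hold, so the decomposition is valid with width 3 − 1 = 2.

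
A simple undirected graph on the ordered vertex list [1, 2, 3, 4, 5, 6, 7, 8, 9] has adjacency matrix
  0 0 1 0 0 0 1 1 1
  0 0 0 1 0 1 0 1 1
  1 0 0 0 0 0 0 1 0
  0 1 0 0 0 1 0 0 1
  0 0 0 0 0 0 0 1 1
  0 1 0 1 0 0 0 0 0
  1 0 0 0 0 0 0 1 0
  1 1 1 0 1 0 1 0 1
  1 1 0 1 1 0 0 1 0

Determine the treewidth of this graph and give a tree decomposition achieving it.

Treewidth 2.
One optimal decomposition is:
Bags: B1 = {1, 8, 9}  B2 = {1, 3, 8}  B3 = {2, 8, 9}  B4 = {2, 4, 9}  B5 = {5, 8, 9}  B6 = {2, 4, 6}  B7 = {1, 7, 8}
Tree: B1–B2, B1–B3, B3–B4, B1–B5, B4–B6, B2–B7

Every bag has size at most 3, so the width is 3 − 1 = 2 and tw(G) ≤ 2. For the lower bound, the 3 vertices {1, 8, 9} are pairwise adjacent, and any tree decomposition puts a clique entirely inside one bag — forcing width ≥ 2. Combining the bounds, tw(G) = 2.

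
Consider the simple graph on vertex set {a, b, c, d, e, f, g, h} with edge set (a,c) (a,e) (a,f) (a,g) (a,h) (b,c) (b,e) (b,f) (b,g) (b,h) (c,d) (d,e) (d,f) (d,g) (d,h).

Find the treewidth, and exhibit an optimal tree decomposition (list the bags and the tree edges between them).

Each bag holds 4 vertices, so the decomposition has width 3, which upper-bounds the treewidth. For the lower bound: the 4 vertex sets {d,f}, {b,c}, {a}, {h} are disjoint, each induces a connected subgraph, and every pair is joined by at least one edge of G. Contracting each set to a single vertex therefore yields K_{4} as a minor, and since treewidth is minor-monotone, tw(G) ≥ tw(K_{4}) = 3. Hence tw(G) = 3 exactly.

Treewidth 3.
Bags: B1 = {a, b, d, f}  B2 = {a, b, c, d}  B3 = {a, b, d, h}  B4 = {a, b, d, e}  B5 = {a, b, d, g}
Tree: B1–B2, B2–B3, B3–B4, B4–B5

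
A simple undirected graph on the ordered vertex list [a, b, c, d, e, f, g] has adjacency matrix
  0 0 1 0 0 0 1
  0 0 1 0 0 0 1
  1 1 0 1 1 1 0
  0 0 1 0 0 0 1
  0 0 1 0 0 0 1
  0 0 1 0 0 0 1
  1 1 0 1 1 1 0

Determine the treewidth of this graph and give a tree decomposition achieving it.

Treewidth 2.
One such decomposition:
Bags: B1 = {c, e, g}  B2 = {b, c, g}  B3 = {c, f, g}  B4 = {a, c, g}  B5 = {c, d, g}
Tree: B1–B2, B2–B3, B3–B4, B4–B5

Every bag has size at most 3, so the width is 3 − 1 = 2 and tw(G) ≤ 2. The edges g–e–c–b–g form a cycle, so G is not a tree and its treewidth is at least 2. Therefore the treewidth is 2.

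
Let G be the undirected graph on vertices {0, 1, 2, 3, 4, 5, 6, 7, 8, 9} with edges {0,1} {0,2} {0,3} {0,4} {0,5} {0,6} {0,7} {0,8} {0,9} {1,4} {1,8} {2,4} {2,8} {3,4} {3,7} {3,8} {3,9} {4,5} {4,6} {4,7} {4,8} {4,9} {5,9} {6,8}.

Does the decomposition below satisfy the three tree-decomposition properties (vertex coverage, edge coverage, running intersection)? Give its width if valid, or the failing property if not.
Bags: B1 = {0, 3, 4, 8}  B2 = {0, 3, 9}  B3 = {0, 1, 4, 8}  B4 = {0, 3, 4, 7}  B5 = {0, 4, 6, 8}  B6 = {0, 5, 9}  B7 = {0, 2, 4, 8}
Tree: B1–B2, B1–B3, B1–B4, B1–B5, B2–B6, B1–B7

A tree decomposition must satisfy three properties: every vertex lies in some bag; for every edge, both endpoints lie together in some bag; and for every vertex, the bags containing it form a connected subtree. Here edge (4,9) lies in no bag, so the decomposition is invalid.

No — edge (4,9) lies in no bag.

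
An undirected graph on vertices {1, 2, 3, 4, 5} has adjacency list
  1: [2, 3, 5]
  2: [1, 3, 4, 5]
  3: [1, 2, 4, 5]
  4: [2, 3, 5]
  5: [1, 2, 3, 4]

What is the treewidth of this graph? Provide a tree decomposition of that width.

Treewidth 3.
Bags: B1 = {1, 2, 3, 5}  B2 = {2, 3, 4, 5}
Tree: B1–B2

Every bag has size at most 4, so the width is 4 − 1 = 3 and tw(G) ≤ 3. On the other hand G contains the 4-clique {1, 2, 3, 5}. A clique must lie in a single bag of any decomposition, so no decomposition can have width below 3. Hence tw(G) = 3 exactly.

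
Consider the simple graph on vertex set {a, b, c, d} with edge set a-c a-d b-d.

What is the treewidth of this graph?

1

A width-1 tree decomposition is:
Bags: B1 = {b, d}  B2 = {a, d}  B3 = {a, c}
Tree: B1–B2, B2–B3
The largest bag has 2 vertices, giving width 1; this decomposition certifies tw(G) ≤ 1. Any graph with an edge has treewidth ≥ 1, and G has the edge b–d. Hence tw(G) = 1 exactly.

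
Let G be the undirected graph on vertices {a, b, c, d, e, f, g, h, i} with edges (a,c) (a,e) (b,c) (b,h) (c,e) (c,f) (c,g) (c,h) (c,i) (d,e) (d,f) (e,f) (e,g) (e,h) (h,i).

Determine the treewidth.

2

A width-2 tree decomposition is:
Bags: B1 = {c, e, h}  B2 = {c, e, f}  B3 = {b, c, h}  B4 = {c, h, i}  B5 = {d, e, f}  B6 = {c, e, g}  B7 = {a, c, e}
Tree: B1–B2, B1–B3, B3–B4, B2–B5, B1–B6, B1–B7
The largest bag has 3 vertices, giving width 2; this decomposition certifies tw(G) ≤ 2. For the lower bound, the 3 vertices {d, e, f} are pairwise adjacent, and any tree decomposition puts a clique entirely inside one bag — forcing width ≥ 2. Hence tw(G) = 2 exactly.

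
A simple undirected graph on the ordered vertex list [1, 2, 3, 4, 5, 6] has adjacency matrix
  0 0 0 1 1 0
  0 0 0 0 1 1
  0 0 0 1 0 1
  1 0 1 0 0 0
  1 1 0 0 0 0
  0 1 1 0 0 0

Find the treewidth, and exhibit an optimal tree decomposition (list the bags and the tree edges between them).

Treewidth 2.
One optimal decomposition is:
Bags: B1 = {3, 4, 6}  B2 = {2, 4, 6}  B3 = {2, 4, 5}  B4 = {1, 4, 5}
Tree: B1–B2, B2–B3, B3–B4

Every bag has size at most 3, so the width is 3 − 1 = 2 and tw(G) ≤ 2. Since 4–3–6–2–5–1–4 is a cycle in G, G is not acyclic. Forests are exactly the graphs of treewidth ≤ 1, so tw(G) ≥ 2. Therefore the treewidth is 2.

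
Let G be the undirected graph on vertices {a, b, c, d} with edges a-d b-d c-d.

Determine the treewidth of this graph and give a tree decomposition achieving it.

Every bag has size at most 2, so the width is 2 − 1 = 1 and tw(G) ≤ 1. Since G has at least one edge (e.g. d–a), it is not an edgeless graph, so tw(G) ≥ 1. Combining the bounds, tw(G) = 1.

Treewidth 1.
One optimal decomposition is:
Bags: B1 = {a, d}  B2 = {b, d}  B3 = {c, d}
Tree: B1–B2, B1–B3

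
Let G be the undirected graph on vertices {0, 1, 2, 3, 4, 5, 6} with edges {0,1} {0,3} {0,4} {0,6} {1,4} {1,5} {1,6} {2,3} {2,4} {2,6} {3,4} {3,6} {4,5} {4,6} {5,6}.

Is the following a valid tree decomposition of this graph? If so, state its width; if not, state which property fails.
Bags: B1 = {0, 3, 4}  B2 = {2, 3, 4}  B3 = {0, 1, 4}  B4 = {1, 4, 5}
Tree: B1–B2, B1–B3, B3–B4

No — vertex 6 appears in no bag.

A tree decomposition must satisfy three properties: every vertex lies in some bag; for every edge, both endpoints lie together in some bag; and for every vertex, the bags containing it form a connected subtree. Here vertex 6 appears in no bag, so the decomposition is invalid.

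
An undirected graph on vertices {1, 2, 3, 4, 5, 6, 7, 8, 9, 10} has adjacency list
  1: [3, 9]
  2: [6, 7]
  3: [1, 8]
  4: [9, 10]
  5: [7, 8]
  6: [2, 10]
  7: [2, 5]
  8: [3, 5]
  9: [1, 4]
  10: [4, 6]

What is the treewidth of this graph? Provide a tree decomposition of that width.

Every bag has size at most 3, so the width is 3 − 1 = 2 and tw(G) ≤ 2. Since 7–5–8–3–1–9–4–10–6–2–7 is a cycle in G, G is not acyclic. Forests are exactly the graphs of treewidth ≤ 1, so tw(G) ≥ 2. The upper and lower bounds meet at 2, so that is the treewidth.

Treewidth 2.
One optimal decomposition is:
Bags: B1 = {5, 7, 8}  B2 = {3, 7, 8}  B3 = {1, 3, 7}  B4 = {1, 7, 9}  B5 = {4, 7, 9}  B6 = {4, 7, 10}  B7 = {6, 7, 10}  B8 = {2, 6, 7}
Tree: B1–B2, B2–B3, B3–B4, B4–B5, B5–B6, B6–B7, B7–B8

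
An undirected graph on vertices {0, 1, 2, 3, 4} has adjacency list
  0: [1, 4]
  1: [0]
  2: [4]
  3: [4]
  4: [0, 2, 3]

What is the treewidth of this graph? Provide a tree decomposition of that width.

Each bag holds 2 vertices, so the decomposition has width 1, which upper-bounds the treewidth. Since G has at least one edge (e.g. 4–2), it is not an edgeless graph, so tw(G) ≥ 1. Combining the bounds, tw(G) = 1.

Treewidth 1.
One optimal decomposition is:
Bags: B1 = {2, 4}  B2 = {3, 4}  B3 = {0, 4}  B4 = {0, 1}
Tree: B1–B2, B2–B3, B3–B4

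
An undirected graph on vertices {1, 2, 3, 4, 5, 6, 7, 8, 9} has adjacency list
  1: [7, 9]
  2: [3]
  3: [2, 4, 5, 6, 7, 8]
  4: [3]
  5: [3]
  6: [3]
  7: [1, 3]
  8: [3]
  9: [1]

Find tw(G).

A width-1 tree decomposition is:
Bags: B1 = {1, 7}  B2 = {3, 7}  B3 = {3, 8}  B4 = {3, 4}  B5 = {2, 3}  B6 = {1, 9}  B7 = {3, 5}  B8 = {3, 6}
Tree: B1–B2, B2–B3, B2–B4, B4–B5, B1–B6, B4–B7, B5–B8
Every bag has size at most 2, so the width is 2 − 1 = 1 and tw(G) ≤ 1. Since G has at least one edge (e.g. 1–7), it is not an edgeless graph, so tw(G) ≥ 1. The upper and lower bounds meet at 1, so that is the treewidth.

1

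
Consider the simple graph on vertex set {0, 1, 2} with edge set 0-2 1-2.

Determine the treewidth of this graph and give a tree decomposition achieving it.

Every bag has size at most 2, so the width is 2 − 1 = 1 and tw(G) ≤ 1. Any graph with an edge has treewidth ≥ 1, and G has the edge 2–1. Hence tw(G) = 1 exactly.

Treewidth 1.
One optimal decomposition is:
Bags: B1 = {1, 2}  B2 = {0, 2}
Tree: B1–B2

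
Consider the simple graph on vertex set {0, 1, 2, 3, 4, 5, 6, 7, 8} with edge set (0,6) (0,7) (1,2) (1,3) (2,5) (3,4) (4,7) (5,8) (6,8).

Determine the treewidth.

A width-2 tree decomposition is:
Bags: B1 = {3, 4, 7}  B2 = {0, 3, 7}  B3 = {0, 3, 6}  B4 = {3, 6, 8}  B5 = {3, 5, 8}  B6 = {2, 3, 5}  B7 = {1, 2, 3}
Tree: B1–B2, B2–B3, B3–B4, B4–B5, B5–B6, B6–B7
The largest bag has 3 vertices, giving width 2; this decomposition certifies tw(G) ≤ 2. The edges 3–4–7–0–6–8–5–2–1–3 form a cycle, so G is not a tree and its treewidth is at least 2. Hence tw(G) = 2 exactly.

2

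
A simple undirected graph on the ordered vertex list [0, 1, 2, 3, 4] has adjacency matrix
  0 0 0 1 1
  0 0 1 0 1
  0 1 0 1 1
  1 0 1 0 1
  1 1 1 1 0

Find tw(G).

2

A width-2 tree decomposition is:
Bags: B1 = {2, 3, 4}  B2 = {1, 2, 4}  B3 = {0, 3, 4}
Tree: B1–B2, B1–B3
Every bag has size at most 3, so the width is 3 − 1 = 2 and tw(G) ≤ 2. On the other hand G contains the 3-clique {0, 3, 4}. A clique must lie in a single bag of any decomposition, so no decomposition can have width below 2. Hence tw(G) = 2 exactly.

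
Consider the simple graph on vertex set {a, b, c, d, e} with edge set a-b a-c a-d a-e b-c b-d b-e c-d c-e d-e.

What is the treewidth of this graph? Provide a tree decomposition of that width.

With just one bag of size 5, the width is 5 − 1 = 4, so tw(G) ≤ 4. For the lower bound, the 5 vertices {a, b, c, d, e} are pairwise adjacent, and any tree decomposition puts a clique entirely inside one bag — forcing width ≥ 4. The upper and lower bounds meet at 4, so that is the treewidth.

Treewidth 4.
One optimal decomposition is:
Bags: B1 = {a, b, c, d, e}
Tree: (single bag)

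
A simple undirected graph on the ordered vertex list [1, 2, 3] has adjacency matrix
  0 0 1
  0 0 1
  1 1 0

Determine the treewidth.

A width-1 tree decomposition is:
Bags: B1 = {2, 3}  B2 = {1, 3}
Tree: B1–B2
Each bag holds 2 vertices, so the decomposition has width 1, which upper-bounds the treewidth. Since G has at least one edge (e.g. 3–2), it is not an edgeless graph, so tw(G) ≥ 1. Hence tw(G) = 1 exactly.

1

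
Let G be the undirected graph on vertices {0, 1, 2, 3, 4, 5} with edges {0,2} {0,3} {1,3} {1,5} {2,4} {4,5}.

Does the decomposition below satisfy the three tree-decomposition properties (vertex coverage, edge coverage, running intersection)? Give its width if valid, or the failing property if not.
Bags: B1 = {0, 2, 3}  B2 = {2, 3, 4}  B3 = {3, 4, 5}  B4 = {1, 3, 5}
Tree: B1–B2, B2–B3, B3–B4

Yes; width 2.

Checking the three conditions: (i) the bags cover all of {0, 1, 2, 3, 4, 5}; (ii) for each edge, some bag contains both endpoints; (iii) the bags containing any fixed vertex form a subtree. All hold, so the decomposition is valid with width 3 − 1 = 2.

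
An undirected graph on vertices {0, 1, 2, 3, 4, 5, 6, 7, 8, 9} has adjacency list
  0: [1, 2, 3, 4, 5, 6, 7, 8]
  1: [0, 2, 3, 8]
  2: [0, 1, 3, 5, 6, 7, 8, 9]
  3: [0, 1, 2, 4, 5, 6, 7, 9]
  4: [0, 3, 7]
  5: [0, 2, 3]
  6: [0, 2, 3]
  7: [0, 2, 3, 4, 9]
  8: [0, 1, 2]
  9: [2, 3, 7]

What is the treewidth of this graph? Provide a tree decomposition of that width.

Treewidth 3.
Bags: B1 = {0, 2, 3, 7}  B2 = {0, 3, 4, 7}  B3 = {0, 2, 3, 6}  B4 = {0, 2, 3, 5}  B5 = {0, 1, 2, 3}  B6 = {0, 1, 2, 8}  B7 = {2, 3, 7, 9}
Tree: B1–B2, B1–B3, B1–B4, B1–B5, B5–B6, B1–B7

Each bag holds 4 vertices, so the decomposition has width 3, which upper-bounds the treewidth. For the lower bound, the 4 vertices {0, 1, 2, 8} are pairwise adjacent, and any tree decomposition puts a clique entirely inside one bag — forcing width ≥ 3. The upper and lower bounds meet at 3, so that is the treewidth.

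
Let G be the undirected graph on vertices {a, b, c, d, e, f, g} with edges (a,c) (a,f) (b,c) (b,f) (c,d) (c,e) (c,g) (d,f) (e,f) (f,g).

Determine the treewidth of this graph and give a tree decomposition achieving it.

The largest bag has 3 vertices, giving width 2; this decomposition certifies tw(G) ≤ 2. The edges c–d–f–e–c form a cycle, so G is not a tree and its treewidth is at least 2. Therefore the treewidth is 2.

Treewidth 2.
Bags: B1 = {c, d, f}  B2 = {c, e, f}  B3 = {c, f, g}  B4 = {b, c, f}  B5 = {a, c, f}
Tree: B1–B2, B2–B3, B3–B4, B4–B5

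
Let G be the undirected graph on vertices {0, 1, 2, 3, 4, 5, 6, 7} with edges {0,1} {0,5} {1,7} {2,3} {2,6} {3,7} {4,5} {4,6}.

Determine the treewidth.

2

A width-2 tree decomposition is:
Bags: B1 = {0, 1, 5}  B2 = {1, 4, 5}  B3 = {1, 4, 6}  B4 = {1, 2, 6}  B5 = {1, 2, 3}  B6 = {1, 3, 7}
Tree: B1–B2, B2–B3, B3–B4, B4–B5, B5–B6
Each bag holds 3 vertices, so the decomposition has width 2, which upper-bounds the treewidth. The edges 1–0–5–4–6–2–3–7–1 form a cycle, so G is not a tree and its treewidth is at least 2. Hence tw(G) = 2 exactly.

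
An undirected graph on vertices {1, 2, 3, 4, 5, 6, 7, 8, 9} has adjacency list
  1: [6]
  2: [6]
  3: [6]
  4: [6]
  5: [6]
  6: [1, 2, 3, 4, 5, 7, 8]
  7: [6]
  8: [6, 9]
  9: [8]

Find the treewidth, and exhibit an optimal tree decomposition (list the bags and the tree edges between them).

Treewidth 1.
One such decomposition:
Bags: B1 = {2, 6}  B2 = {5, 6}  B3 = {3, 6}  B4 = {6, 8}  B5 = {1, 6}  B6 = {6, 7}  B7 = {4, 6}  B8 = {8, 9}
Tree: B1–B2, B1–B3, B1–B4, B3–B5, B1–B6, B6–B7, B4–B8

Each bag holds 2 vertices, so the decomposition has width 1, which upper-bounds the treewidth. Any graph with an edge has treewidth ≥ 1, and G has the edge 6–2. Hence tw(G) = 1 exactly.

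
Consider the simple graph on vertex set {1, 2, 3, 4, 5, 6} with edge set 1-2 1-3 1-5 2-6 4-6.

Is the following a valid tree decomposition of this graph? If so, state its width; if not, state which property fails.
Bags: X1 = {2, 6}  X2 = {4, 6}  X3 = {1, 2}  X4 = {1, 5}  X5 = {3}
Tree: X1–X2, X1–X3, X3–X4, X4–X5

No — edge (1,3) lies in no bag.

A tree decomposition must satisfy three properties: every vertex lies in some bag; for every edge, both endpoints lie together in some bag; and for every vertex, the bags containing it form a connected subtree. Here edge (1,3) lies in no bag, so the decomposition is invalid.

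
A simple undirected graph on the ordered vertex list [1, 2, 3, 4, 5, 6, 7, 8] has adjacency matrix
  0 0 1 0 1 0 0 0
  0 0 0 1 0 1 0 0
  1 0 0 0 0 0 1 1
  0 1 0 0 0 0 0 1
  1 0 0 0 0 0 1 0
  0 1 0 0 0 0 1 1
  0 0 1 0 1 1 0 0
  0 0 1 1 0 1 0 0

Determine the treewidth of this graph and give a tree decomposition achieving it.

Treewidth 2.
One optimal decomposition is:
Bags: B1 = {1, 3, 5}  B2 = {3, 5, 7}  B3 = {3, 7, 8}  B4 = {6, 7, 8}  B5 = {4, 6, 8}  B6 = {2, 4, 6}
Tree: B1–B2, B2–B3, B3–B4, B4–B5, B5–B6

The largest bag has 3 vertices, giving width 2; this decomposition certifies tw(G) ≤ 2. For the lower bound, G contains the cycle 1–5–7–3–1, so G is not a forest; only forests have treewidth ≤ 1, hence tw(G) ≥ 2. The upper and lower bounds meet at 2, so that is the treewidth.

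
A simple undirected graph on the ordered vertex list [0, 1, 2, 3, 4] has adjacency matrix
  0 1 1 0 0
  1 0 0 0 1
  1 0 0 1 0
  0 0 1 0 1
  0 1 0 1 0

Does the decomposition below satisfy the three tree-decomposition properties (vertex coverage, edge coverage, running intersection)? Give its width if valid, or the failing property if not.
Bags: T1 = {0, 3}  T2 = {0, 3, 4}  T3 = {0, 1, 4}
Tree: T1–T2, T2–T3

A tree decomposition must satisfy three properties: every vertex lies in some bag; for every edge, both endpoints lie together in some bag; and for every vertex, the bags containing it form a connected subtree. Here vertex 2 appears in no bag, so the decomposition is invalid.

No — vertex 2 appears in no bag.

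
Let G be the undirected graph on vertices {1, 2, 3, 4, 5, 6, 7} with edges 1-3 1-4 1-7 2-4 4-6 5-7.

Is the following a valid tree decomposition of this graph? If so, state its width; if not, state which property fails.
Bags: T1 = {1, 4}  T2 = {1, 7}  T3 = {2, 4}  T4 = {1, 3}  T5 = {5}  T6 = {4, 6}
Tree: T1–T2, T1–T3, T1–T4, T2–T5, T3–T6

No — edge (7,5) lies in no bag.

A tree decomposition must satisfy three properties: every vertex lies in some bag; for every edge, both endpoints lie together in some bag; and for every vertex, the bags containing it form a connected subtree. Here edge (7,5) lies in no bag, so the decomposition is invalid.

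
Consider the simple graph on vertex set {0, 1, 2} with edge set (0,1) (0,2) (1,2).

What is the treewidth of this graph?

2

A width-2 tree decomposition is:
Bags: B1 = {0, 1, 2}
Tree: (single bag)
With just one bag of size 3, the width is 3 − 1 = 2, so tw(G) ≤ 2. On the other hand G contains the 3-clique {0, 1, 2}. A clique must lie in a single bag of any decomposition, so no decomposition can have width below 2. Hence tw(G) = 2 exactly.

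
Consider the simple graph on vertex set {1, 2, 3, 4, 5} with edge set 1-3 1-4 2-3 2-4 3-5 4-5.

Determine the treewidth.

A width-2 tree decomposition is:
Bags: B1 = {3, 4, 5}  B2 = {2, 3, 4}  B3 = {1, 3, 4}
Tree: B1–B2, B2–B3
Every bag has size at most 3, so the width is 3 − 1 = 2 and tw(G) ≤ 2. For the lower bound, G contains the cycle 3–5–4–2–3, so G is not a forest; only forests have treewidth ≤ 1, hence tw(G) ≥ 2. The upper and lower bounds meet at 2, so that is the treewidth.

2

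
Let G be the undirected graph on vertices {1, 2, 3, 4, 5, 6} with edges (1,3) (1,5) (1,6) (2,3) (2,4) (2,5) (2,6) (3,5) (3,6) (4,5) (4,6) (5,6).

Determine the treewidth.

3

A width-3 tree decomposition is:
Bags: B1 = {2, 4, 5, 6}  B2 = {2, 3, 5, 6}  B3 = {1, 3, 5, 6}
Tree: B1–B2, B2–B3
Every bag has size at most 4, so the width is 4 − 1 = 3 and tw(G) ≤ 3. For the lower bound, the 4 vertices {1, 3, 5, 6} are pairwise adjacent, and any tree decomposition puts a clique entirely inside one bag — forcing width ≥ 3. Combining the bounds, tw(G) = 3.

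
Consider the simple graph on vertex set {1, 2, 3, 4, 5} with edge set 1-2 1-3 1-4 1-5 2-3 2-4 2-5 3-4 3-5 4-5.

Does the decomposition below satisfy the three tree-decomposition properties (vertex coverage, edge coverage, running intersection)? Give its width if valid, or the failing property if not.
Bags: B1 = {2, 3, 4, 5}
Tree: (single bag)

No — vertex 1 appears in no bag.

A tree decomposition must satisfy three properties: every vertex lies in some bag; for every edge, both endpoints lie together in some bag; and for every vertex, the bags containing it form a connected subtree. Here vertex 1 appears in no bag, so the decomposition is invalid.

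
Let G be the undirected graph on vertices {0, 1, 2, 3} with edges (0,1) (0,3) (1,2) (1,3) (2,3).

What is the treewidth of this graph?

A width-2 tree decomposition is:
Bags: B1 = {0, 1, 3}  B2 = {1, 2, 3}
Tree: B1–B2
Each bag holds 3 vertices, so the decomposition has width 2, which upper-bounds the treewidth. For the lower bound, the 3 vertices {0, 1, 3} are pairwise adjacent, and any tree decomposition puts a clique entirely inside one bag — forcing width ≥ 2. Therefore the treewidth is 2.

2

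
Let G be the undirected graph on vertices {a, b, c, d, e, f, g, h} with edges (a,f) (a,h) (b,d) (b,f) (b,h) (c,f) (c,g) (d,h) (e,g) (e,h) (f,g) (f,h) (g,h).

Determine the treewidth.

A width-2 tree decomposition is:
Bags: B1 = {a, f, h}  B2 = {f, g, h}  B3 = {e, g, h}  B4 = {c, f, g}  B5 = {b, f, h}  B6 = {b, d, h}
Tree: B1–B2, B2–B3, B2–B4, B1–B5, B5–B6
The largest bag has 3 vertices, giving width 2; this decomposition certifies tw(G) ≤ 2. On the other hand G contains the 3-clique {b, d, h}. A clique must lie in a single bag of any decomposition, so no decomposition can have width below 2. The upper and lower bounds meet at 2, so that is the treewidth.

2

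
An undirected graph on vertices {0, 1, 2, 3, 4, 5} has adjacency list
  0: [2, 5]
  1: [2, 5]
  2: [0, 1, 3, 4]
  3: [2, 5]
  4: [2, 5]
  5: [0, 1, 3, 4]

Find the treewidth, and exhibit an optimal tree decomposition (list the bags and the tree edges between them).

Treewidth 2.
One optimal decomposition is:
Bags: B1 = {1, 2, 5}  B2 = {2, 4, 5}  B3 = {2, 3, 5}  B4 = {0, 2, 5}
Tree: B1–B2, B2–B3, B3–B4

Each bag holds 3 vertices, so the decomposition has width 2, which upper-bounds the treewidth. The edges 2–1–5–4–2 form a cycle, so G is not a tree and its treewidth is at least 2. The upper and lower bounds meet at 2, so that is the treewidth.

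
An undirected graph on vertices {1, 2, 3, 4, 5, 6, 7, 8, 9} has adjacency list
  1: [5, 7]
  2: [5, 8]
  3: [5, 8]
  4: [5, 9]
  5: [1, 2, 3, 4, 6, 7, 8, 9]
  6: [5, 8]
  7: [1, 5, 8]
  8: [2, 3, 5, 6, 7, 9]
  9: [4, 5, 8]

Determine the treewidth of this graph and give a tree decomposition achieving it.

Treewidth 2.
One such decomposition:
Bags: B1 = {3, 5, 8}  B2 = {5, 7, 8}  B3 = {5, 8, 9}  B4 = {2, 5, 8}  B5 = {1, 5, 7}  B6 = {5, 6, 8}  B7 = {4, 5, 9}
Tree: B1–B2, B1–B3, B1–B4, B2–B5, B2–B6, B3–B7

The largest bag has 3 vertices, giving width 2; this decomposition certifies tw(G) ≤ 2. For the lower bound, the 3 vertices {2, 5, 8} are pairwise adjacent, and any tree decomposition puts a clique entirely inside one bag — forcing width ≥ 2. Hence tw(G) = 2 exactly.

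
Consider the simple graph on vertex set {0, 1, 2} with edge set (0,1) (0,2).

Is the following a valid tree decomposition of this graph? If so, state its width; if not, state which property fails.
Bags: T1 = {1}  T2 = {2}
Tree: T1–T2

No — vertex 0 appears in no bag.

A tree decomposition must satisfy three properties: every vertex lies in some bag; for every edge, both endpoints lie together in some bag; and for every vertex, the bags containing it form a connected subtree. Here vertex 0 appears in no bag, so the decomposition is invalid.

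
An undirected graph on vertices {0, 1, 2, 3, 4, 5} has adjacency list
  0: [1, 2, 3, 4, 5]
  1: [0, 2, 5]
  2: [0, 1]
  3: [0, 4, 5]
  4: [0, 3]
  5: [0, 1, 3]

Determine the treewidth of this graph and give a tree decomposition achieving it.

Treewidth 2.
Bags: B1 = {0, 3, 5}  B2 = {0, 3, 4}  B3 = {0, 1, 5}  B4 = {0, 1, 2}
Tree: B1–B2, B1–B3, B3–B4

Every bag has size at most 3, so the width is 3 − 1 = 2 and tw(G) ≤ 2. Conversely, {0, 1, 2} is a clique of size 3, and the vertices of any clique must share a bag in every tree decomposition; so some bag has ≥ 3 vertices and tw(G) ≥ 2. The upper and lower bounds meet at 2, so that is the treewidth.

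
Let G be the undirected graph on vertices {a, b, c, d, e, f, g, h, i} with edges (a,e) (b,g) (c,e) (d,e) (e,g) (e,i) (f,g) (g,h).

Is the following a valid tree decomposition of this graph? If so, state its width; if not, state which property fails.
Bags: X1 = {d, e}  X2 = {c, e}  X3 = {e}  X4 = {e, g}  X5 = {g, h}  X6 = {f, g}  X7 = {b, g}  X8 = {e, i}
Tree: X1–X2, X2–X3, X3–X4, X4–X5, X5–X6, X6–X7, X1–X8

No — vertex a appears in no bag.

A tree decomposition must satisfy three properties: every vertex lies in some bag; for every edge, both endpoints lie together in some bag; and for every vertex, the bags containing it form a connected subtree. Here vertex a appears in no bag, so the decomposition is invalid.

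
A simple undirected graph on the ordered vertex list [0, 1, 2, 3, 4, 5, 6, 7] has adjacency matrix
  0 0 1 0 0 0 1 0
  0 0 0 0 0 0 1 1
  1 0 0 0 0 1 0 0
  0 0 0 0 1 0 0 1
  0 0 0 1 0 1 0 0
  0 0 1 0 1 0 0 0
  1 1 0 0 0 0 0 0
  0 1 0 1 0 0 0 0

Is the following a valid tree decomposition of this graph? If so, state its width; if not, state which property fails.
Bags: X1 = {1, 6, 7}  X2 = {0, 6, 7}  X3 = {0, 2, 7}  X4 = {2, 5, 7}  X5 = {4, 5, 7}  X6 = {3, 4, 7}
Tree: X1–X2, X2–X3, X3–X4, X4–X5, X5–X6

Vertex coverage: the bags together contain {0, 1, 2, 3, 4, 5, 6, 7}, the full vertex set. Edge coverage: each edge of G has both endpoints in at least one bag. Running intersection: for every vertex, the bags containing it form a connected subtree. All three properties hold, so this is a valid tree decomposition of width max|bag| − 1 = 2, and hence tw(G) ≤ 2.

Yes; width 2.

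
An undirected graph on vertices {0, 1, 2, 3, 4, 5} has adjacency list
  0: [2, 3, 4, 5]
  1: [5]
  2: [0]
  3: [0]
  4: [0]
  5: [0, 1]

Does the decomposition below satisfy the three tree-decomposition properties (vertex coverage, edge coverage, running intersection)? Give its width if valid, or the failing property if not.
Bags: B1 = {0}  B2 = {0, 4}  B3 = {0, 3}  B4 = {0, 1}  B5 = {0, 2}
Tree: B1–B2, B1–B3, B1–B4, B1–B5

A tree decomposition must satisfy three properties: every vertex lies in some bag; for every edge, both endpoints lie together in some bag; and for every vertex, the bags containing it form a connected subtree. Here vertex 5 appears in no bag, so the decomposition is invalid.

No — vertex 5 appears in no bag.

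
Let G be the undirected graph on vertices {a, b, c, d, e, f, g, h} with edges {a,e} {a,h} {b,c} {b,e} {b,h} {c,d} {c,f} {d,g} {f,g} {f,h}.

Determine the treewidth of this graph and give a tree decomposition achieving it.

The largest bag has 3 vertices, giving width 2; this decomposition certifies tw(G) ≤ 2. The edges a–e–b–h–a form a cycle, so G is not a tree and its treewidth is at least 2. Combining the bounds, tw(G) = 2.

Treewidth 2.
One such decomposition:
Bags: B1 = {a, e, h}  B2 = {b, e, h}  B3 = {b, f, h}  B4 = {b, c, f}  B5 = {c, f, g}  B6 = {c, d, g}
Tree: B1–B2, B2–B3, B3–B4, B4–B5, B5–B6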